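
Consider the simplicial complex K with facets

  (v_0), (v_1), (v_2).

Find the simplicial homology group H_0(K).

We work with the vertex ordering v_0 < v_1 < v_2. The simplices of K, each written with vertices in increasing order, are:

  0-simplices (3): [v_0], [v_1], [v_2]

Hence C_0 ≅ Z^3.

Now H_k = ker ∂_k / im ∂_{k+1}, so:

  H_0: rank C_0 − rank ∂_1 = 3 − 0 = 3, and there is no ∂_1, so H_0 = Z^3.

H_0 ≅ Z^3.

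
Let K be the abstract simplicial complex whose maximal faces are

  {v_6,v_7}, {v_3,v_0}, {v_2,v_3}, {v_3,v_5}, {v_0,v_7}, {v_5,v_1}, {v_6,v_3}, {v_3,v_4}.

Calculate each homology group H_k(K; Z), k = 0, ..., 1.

Fix the vertex order v_0 < v_1 < v_2 < v_3 < v_4 < v_5 < v_6 < v_7 and write every simplex with vertices in increasing order. Then dim K = 1 and the simplices of K are:

  0-simplices (8): [v_0], [v_1], [v_2], [v_3], [v_4], [v_5], [v_6], [v_7]
  1-simplices (8): [v_0,v_3], [v_0,v_7], [v_1,v_5], [v_2,v_3], [v_3,v_4], [v_3,v_5], [v_3,v_6], [v_6,v_7]

Hence C_0 ≅ Z^8, C_1 ≅ Z^8.

The boundary map ∂_1: C_1 → C_0 sends each edge [p,q] (with p < q) to q − p. For instance
  ∂[v_3,v_6] = [v_6] − [v_3].
This gives a 8×8 integer matrix of rank 7; reducing to Smith normal form yields diagonal entries (1,1,1,1,1,1,1).

Reading off H_k = ker ∂_k / im ∂_{k+1}:

  H_0: rank C_0 − rank ∂_1 = 8 − 7 = 1, and the invariant factors of ∂_1 are all 1, so H_0 = Z.
  H_1: rank ker ∂_1 − rank ∂_2 = (8 − 7) − 0 = 1, and there is no ∂_2, so H_1 = Z.

H_0 = Z,  H_1 = Z.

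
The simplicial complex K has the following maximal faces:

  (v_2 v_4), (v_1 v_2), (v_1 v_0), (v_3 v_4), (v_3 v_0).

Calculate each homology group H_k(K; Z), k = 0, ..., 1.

H_0 = Z,  H_1 = Z.

Take the total order v_0 < v_1 < v_2 < v_3 < v_4 on the vertex set. Then K (dimension 1) consists of the simplices:

  0-simplices (5): [v_0], [v_1], [v_2], [v_3], [v_4]
  1-simplices (5): [v_0,v_1], [v_0,v_3], [v_1,v_2], [v_2,v_4], [v_3,v_4]

giving chain groups C_0 ≅ Z^5, C_1 ≅ Z^5.

∂_1: C_1 → C_0 maps an edge to its endpoints' difference, ∂[p,q] = q − p. For instance
  ∂[v_3,v_4] = [v_4] − [v_3].
The 5×5 boundary matrix has rank 4 and Smith normal form diag(1,1,1,1).

Reading off H_k = ker ∂_k / im ∂_{k+1}:

  H_0: rank C_0 − rank ∂_1 = 5 − 4 = 1, and the invariant factors of ∂_1 are all 1, so H_0 ≅ Z.
  H_1: rank ker ∂_1 − rank ∂_2 = (5 − 4) − 0 = 1, and there is no ∂_2, so H_1 ≅ Z.

(K is a triangulation of the circle S^1.)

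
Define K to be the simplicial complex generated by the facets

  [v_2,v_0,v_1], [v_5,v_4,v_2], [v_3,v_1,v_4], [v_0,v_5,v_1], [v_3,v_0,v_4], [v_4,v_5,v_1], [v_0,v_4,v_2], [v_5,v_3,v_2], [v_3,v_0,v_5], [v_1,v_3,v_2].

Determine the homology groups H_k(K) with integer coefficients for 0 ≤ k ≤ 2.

Fix the vertex order v_0 < v_1 < v_2 < v_3 < v_4 < v_5 and write every simplex with vertices in increasing order. Then dim K = 2 and the simplices of K are:

  0-simplices (6): [v_0], [v_1], [v_2], [v_3], [v_4], [v_5]
  1-simplices (15): (15 of them)
  2-simplices (10): [v_0,v_1,v_2], [v_0,v_1,v_5], [v_0,v_2,v_4], [v_0,v_3,v_4], [v_0,v_3,v_5], [v_1,v_2,v_3], [v_1,v_3,v_4], [v_1,v_4,v_5], [v_2,v_3,v_5], [v_2,v_4,v_5]

so the chain groups are C_0 ≅ Z^6, C_1 ≅ Z^15, C_2 ≅ Z^10.

∂_1: C_1 → C_0 maps an edge to its endpoints' difference, ∂[p,q] = q − p.
The resulting 6×15 matrix has rank 5, and its Smith normal form has invariant factors (1,1,1,1,1).

Boundary ∂_2: C_2 → C_1 acts by ∂[p,q,r] = [q,r] − [p,r] + [p,q]. For instance
  ∂[v_0,v_3,v_4] = [v_3,v_4] − [v_0,v_4] + [v_0,v_3],
  ∂[v_2,v_4,v_5] = [v_4,v_5] − [v_2,v_5] + [v_2,v_4].
As a 15×10 matrix over Z this has rank 10, with invariant factors (1,1,1,1,1,1,1,1,1,2).

Reading off H_k = ker ∂_k / im ∂_{k+1}:

  H_0: rank C_0 − rank ∂_1 = 6 − 5 = 1, and the invariant factors of ∂_1 are all 1, so H_0 = Z.
  H_1: rank ker ∂_1 − rank ∂_2 = (15 − 5) − 10 = 0, and ∂_2 has invariant factor 2 > 1, so H_1 = Z/2.
  H_2: rank ker ∂_2 − rank ∂_3 = (10 − 10) − 0 = 0, and there is no ∂_3, so H_2 = 0.

H_0 ≅ Z,  H_1 ≅ Z/2,  H_2 = 0.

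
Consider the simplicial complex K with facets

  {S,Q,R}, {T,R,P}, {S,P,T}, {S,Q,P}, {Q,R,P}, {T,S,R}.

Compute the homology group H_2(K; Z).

H_2 = Z.

We work with the vertex ordering P < Q < R < S < T. The simplices of K, each written with vertices in increasing order, are:

  0-simplices (5): P, Q, R, S, T
  1-simplices (9): PQ, PR, PS, PT, QR, QS, RS, RT, ST
  2-simplices (6): PQR, PQS, PRT, PST, QRS, RST

Hence C_0 ≅ Z^5, C_1 ≅ Z^9, C_2 ≅ Z^6.

∂_1: C_1 → C_0 maps an edge to its endpoints' difference, ∂[p,q] = q − p.
The resulting 5×9 matrix has rank 4, and its Smith normal form has invariant factors (1,1,1,1).

∂_2: C_2 → C_1 acts by ∂[p,q,r] = [q,r] − [p,r] + [p,q]. For instance
  ∂PRT = RT − PT + PR,
  ∂QRS = RS − QS + QR.
The 9×6 boundary matrix has rank 5 and Smith normal form diag(1,1,1,1,1).

From H_k ≅ ker(∂_k) / im(∂_{k+1}) we obtain:

  H_2: rank ker ∂_2 − rank ∂_3 = (6 − 5) − 0 = 1, and there is no ∂_3, so H_2 = Z.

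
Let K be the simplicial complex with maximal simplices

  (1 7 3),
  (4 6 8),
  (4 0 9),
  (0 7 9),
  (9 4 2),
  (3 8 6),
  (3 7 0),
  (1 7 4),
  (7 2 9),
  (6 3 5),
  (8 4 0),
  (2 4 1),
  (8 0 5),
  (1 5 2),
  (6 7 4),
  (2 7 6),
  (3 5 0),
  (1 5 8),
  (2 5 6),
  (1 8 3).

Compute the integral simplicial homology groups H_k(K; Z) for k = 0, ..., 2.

H_0 = Z,  H_1 = Z ⊕ Z/2Z,  H_2 = 0.

K has 10 vertices, 30 edges, 20 triangles.
rank ∂_0 = 0, rank ∂_1 = 9 ⇒ b_0 = 10 − 0 − 9 = 1; all invariant factors of ∂_1 are 1 so no torsion. So H_0 = Z.
rank ∂_1 = 9, rank ∂_2 = 20 ⇒ b_1 = 30 − 9 − 20 = 1; ∂_2 has invariant factor(s) [2] giving torsion. So H_1 = Z ⊕ Z/2Z.
rank ∂_2 = 20, rank ∂_3 = 0 ⇒ b_2 = 20 − 20 − 0 = 0. So H_2 = 0.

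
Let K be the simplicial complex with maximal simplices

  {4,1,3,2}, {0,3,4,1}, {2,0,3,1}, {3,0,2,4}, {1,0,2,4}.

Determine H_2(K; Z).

We work with the vertex ordering 0 < 1 < 2 < 3 < 4. The simplices of K, each written with vertices in increasing order, are:

  0-simplices (5): [0], [1], [2], [3], [4]
  1-simplices (10): [0,1], [0,2], [0,3], [0,4], [1,2], [1,3], [1,4], [2,3], [2,4], [3,4]
  2-simplices (10): [0,1,2], [0,1,3], [0,1,4], [0,2,3], [0,2,4], [0,3,4], [1,2,3], [1,2,4], [1,3,4], [2,3,4]
  3-simplices (5): [0,1,2,3], [0,1,2,4], [0,1,3,4], [0,2,3,4], [1,2,3,4]

giving chain groups C_0 ≅ Z^5, C_1 ≅ Z^10, C_2 ≅ Z^10, C_3 ≅ Z^5.

The boundary map ∂_1: C_1 → C_0 is given by ∂[p,q] = [q] − [p].
This gives a 5×10 integer matrix of rank 4; reducing to Smith normal form yields diagonal entries (1,1,1,1).

The boundary map ∂_2: C_2 → C_1 maps a triangle to the signed sum of its edges. For instance
  ∂[0,2,4] = [2,4] − [0,4] + [0,2],
  ∂[1,2,4] = [2,4] − [1,4] + [1,2].
The 10×10 boundary matrix has rank 6 and Smith normal form diag(1,1,1,1,1,1).

The boundary map ∂_3: C_3 → C_2 sends each 3-simplex σ to the alternating sum Σ_i (−1)^i (σ with its i-th vertex removed). For instance
  ∂[0,1,3,4] = [1,3,4] − [0,3,4] + [0,1,4] − [0,1,3],
  ∂[0,2,3,4] = [2,3,4] − [0,3,4] + [0,2,4] − [0,2,3].
The 10×5 boundary matrix has rank 4 and Smith normal form diag(1,1,1,1).

Computing H_k = (kernel of ∂_k) / (image of ∂_{k+1}):

  H_2: rank ker ∂_2 − rank ∂_3 = (10 − 6) − 4 = 0, and the invariant factors of ∂_3 are all 1, so H_2 ≅ 0.

H_2 = 0.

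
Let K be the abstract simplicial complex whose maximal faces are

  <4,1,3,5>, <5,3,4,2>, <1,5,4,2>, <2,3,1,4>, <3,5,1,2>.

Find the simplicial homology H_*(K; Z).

H_0 ≅ Z,  H_1 = 0,  H_2 = 0,  H_3 ≅ Z.

We work with the vertex ordering 1 < 2 < 3 < 4 < 5. The simplices of K, each written with vertices in increasing order, are:

  0-simplices (5): [1], [2], [3], [4], [5]
  1-simplices (10): [1,2], [1,3], [1,4], [1,5], [2,3], [2,4], [2,5], [3,4], [3,5], [4,5]
  2-simplices (10): [1,2,3], [1,2,4], [1,2,5], [1,3,4], [1,3,5], [1,4,5], [2,3,4], [2,3,5], [2,4,5], [3,4,5]
  3-simplices (5): [1,2,3,4], [1,2,3,5], [1,2,4,5], [1,3,4,5], [2,3,4,5]

giving chain groups C_0 ≅ Z^5, C_1 ≅ Z^10, C_2 ≅ Z^10, C_3 ≅ Z^5.

Boundary ∂_1: C_1 → C_0 maps an edge to its endpoints' difference, ∂[p,q] = q − p.
The 5×10 boundary matrix has rank 4 and Smith normal form diag(1,1,1,1).

The boundary map ∂_2: C_2 → C_1 sends each 2-simplex [p,q,r] to [q,r] − [p,r] + [p,q]. For instance
  ∂[1,3,5] = [3,5] − [1,5] + [1,3],
  ∂[1,2,3] = [2,3] − [1,3] + [1,2].
The 10×10 boundary matrix has rank 6 and Smith normal form diag(1,1,1,1,1,1).

Boundary ∂_3: C_3 → C_2 sends each 3-simplex σ to the alternating sum Σ_i (−1)^i (σ with its i-th vertex removed). For instance
  ∂[2,3,4,5] = [3,4,5] − [2,4,5] + [2,3,5] − [2,3,4],
  ∂[1,2,4,5] = [2,4,5] − [1,4,5] + [1,2,5] − [1,2,4].
As a 10×5 matrix over Z this has rank 4, with invariant factors (1,1,1,1).

Computing H_k = (kernel of ∂_k) / (image of ∂_{k+1}):

  H_0: rank C_0 − rank ∂_1 = 5 − 4 = 1, and the invariant factors of ∂_1 are all 1, so H_0 = Z.
  H_1: rank ker ∂_1 − rank ∂_2 = (10 − 4) − 6 = 0, and the invariant factors of ∂_2 are all 1, so H_1 = 0.
  H_2: rank ker ∂_2 − rank ∂_3 = (10 − 6) − 4 = 0, and the invariant factors of ∂_3 are all 1, so H_2 = 0.
  H_3: rank ker ∂_3 − rank ∂_4 = (5 − 4) − 0 = 1, and there is no ∂_4, so H_3 = Z.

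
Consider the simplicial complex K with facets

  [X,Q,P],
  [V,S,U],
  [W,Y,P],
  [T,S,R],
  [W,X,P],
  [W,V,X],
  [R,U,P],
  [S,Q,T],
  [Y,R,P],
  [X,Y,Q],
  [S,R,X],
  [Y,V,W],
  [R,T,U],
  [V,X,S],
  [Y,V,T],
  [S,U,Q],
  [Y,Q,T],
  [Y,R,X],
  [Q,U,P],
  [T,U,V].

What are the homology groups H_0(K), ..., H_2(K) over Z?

K has 10 vertices, 30 edges, 20 triangles.
rank ∂_0 = 0, rank ∂_1 = 9 ⇒ b_0 = 10 − 0 − 9 = 1; all invariant factors of ∂_1 are 1 so no torsion. So H_0 = Z.
rank ∂_1 = 9, rank ∂_2 = 20 ⇒ b_1 = 30 − 9 − 20 = 1; ∂_2 has invariant factor(s) [2] giving torsion. So H_1 = Z ⊕ Z/2.
rank ∂_2 = 20, rank ∂_3 = 0 ⇒ b_2 = 20 − 20 − 0 = 0. So H_2 = 0.

H_0 ≅ Z,  H_1 ≅ Z ⊕ Z/2,  H_2 = 0.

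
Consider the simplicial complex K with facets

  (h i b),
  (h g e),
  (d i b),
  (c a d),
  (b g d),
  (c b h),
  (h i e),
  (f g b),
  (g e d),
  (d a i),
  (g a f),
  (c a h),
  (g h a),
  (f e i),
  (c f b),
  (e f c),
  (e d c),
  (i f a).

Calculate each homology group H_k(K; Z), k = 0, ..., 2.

H_0 = Z,  H_1 = Z^2,  H_2 = Z.

K has 9 vertices, 27 edges, 18 triangles.
rank ∂_0 = 0, rank ∂_1 = 8 ⇒ b_0 = 9 − 0 − 8 = 1; all invariant factors of ∂_1 are 1 so no torsion. So H_0 = Z.
rank ∂_1 = 8, rank ∂_2 = 17 ⇒ b_1 = 27 − 8 − 17 = 2; all invariant factors of ∂_2 are 1 so no torsion. So H_1 = Z^2.
rank ∂_2 = 17, rank ∂_3 = 0 ⇒ b_2 = 18 − 17 − 0 = 1. So H_2 = Z.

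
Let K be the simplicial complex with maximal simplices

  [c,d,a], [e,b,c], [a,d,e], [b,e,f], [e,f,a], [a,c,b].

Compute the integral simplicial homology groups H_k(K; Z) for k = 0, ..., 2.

Order the vertices as a < b < c < d < e < f. Listing each simplex with vertices in this order, K has dimension 2 with simplices:

  0-simplices (6): a, b, c, d, e, f
  1-simplices (12): ab, ac, ad, ae, af, bc, be, bf, cd, ce, de, ef
  2-simplices (6): abc, acd, ade, aef, bce, bef

so the chain groups are C_0 ≅ Z^6, C_1 ≅ Z^12, C_2 ≅ Z^6.

∂_1: C_1 → C_0 sends each edge [p,q] (with p < q) to q − p.
The resulting 6×12 matrix has rank 5, and its Smith normal form has invariant factors (1,1,1,1,1).

The boundary map ∂_2: C_2 → C_1 acts by ∂[p,q,r] = [q,r] − [p,r] + [p,q]. For instance
  ∂acd = cd − ad + ac,
  ∂bce = ce − be + bc.
The resulting 12×6 matrix has rank 6, and its Smith normal form has invariant factors (1,1,1,1,1,1).

Reading off H_k = ker ∂_k / im ∂_{k+1}:

  H_0: rank C_0 − rank ∂_1 = 6 − 5 = 1, and the invariant factors of ∂_1 are all 1, so H_0 ≅ Z.
  H_1: rank ker ∂_1 − rank ∂_2 = (12 − 5) − 6 = 1, and the invariant factors of ∂_2 are all 1, so H_1 ≅ Z.
  H_2: rank ker ∂_2 − rank ∂_3 = (6 − 6) − 0 = 0, and there is no ∂_3, so H_2 ≅ 0.

H_0 = Z,  H_1 = Z,  H_2 = 0.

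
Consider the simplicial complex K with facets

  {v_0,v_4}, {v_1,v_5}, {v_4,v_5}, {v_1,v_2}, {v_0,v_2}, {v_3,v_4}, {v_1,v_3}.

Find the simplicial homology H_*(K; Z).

Take the total order v_0 < v_1 < v_2 < v_3 < v_4 < v_5 on the vertex set. Then K (dimension 1) consists of the simplices:

  0-simplices (6): [v_0], [v_1], [v_2], [v_3], [v_4], [v_5]
  1-simplices (7): [v_0,v_2], [v_0,v_4], [v_1,v_2], [v_1,v_3], [v_1,v_5], [v_3,v_4], [v_4,v_5]

so the chain groups are C_0 ≅ Z^6, C_1 ≅ Z^7.

∂_1: C_1 → C_0 is given by ∂[p,q] = [q] − [p].
This gives a 6×7 integer matrix of rank 5; reducing to Smith normal form yields diagonal entries (1,1,1,1,1).

Computing H_k = (kernel of ∂_k) / (image of ∂_{k+1}):

  H_0: rank C_0 − rank ∂_1 = 6 − 5 = 1, and the invariant factors of ∂_1 are all 1, so H_0 ≅ Z.
  H_1: rank ker ∂_1 − rank ∂_2 = (7 − 5) − 0 = 2, and there is no ∂_2, so H_1 ≅ Z^2.

H_0 = Z,  H_1 = Z^2.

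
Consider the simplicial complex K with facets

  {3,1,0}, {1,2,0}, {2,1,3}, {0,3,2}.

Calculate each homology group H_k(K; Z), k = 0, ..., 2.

H_0 = Z,  H_1 = 0,  H_2 = Z.

We work with the vertex ordering 0 < 1 < 2 < 3. The simplices of K, each written with vertices in increasing order, are:

  0-simplices (4): [0], [1], [2], [3]
  1-simplices (6): [0,1], [0,2], [0,3], [1,2], [1,3], [2,3]
  2-simplices (4): [0,1,2], [0,1,3], [0,2,3], [1,2,3]

so the chain groups are C_0 ≅ Z^4, C_1 ≅ Z^6, C_2 ≅ Z^4.

∂_1: C_1 → C_0 is given by ∂[p,q] = [q] − [p].
This gives a 4×6 integer matrix of rank 3; reducing to Smith normal form yields diagonal entries (1,1,1).

Boundary ∂_2: C_2 → C_1 acts by ∂[p,q,r] = [q,r] − [p,r] + [p,q]. For instance
  ∂[1,2,3] = [2,3] − [1,3] + [1,2],
  ∂[0,1,2] = [1,2] − [0,2] + [0,1].
As a 6×4 matrix over Z this has rank 3, with invariant factors (1,1,1).

Now H_k = ker ∂_k / im ∂_{k+1}, so:

  H_0: rank C_0 − rank ∂_1 = 4 − 3 = 1, and the invariant factors of ∂_1 are all 1, so H_0 = Z.
  H_1: rank ker ∂_1 − rank ∂_2 = (6 − 3) − 3 = 0, and the invariant factors of ∂_2 are all 1, so H_1 = 0.
  H_2: rank ker ∂_2 − rank ∂_3 = (4 − 3) − 0 = 1, and there is no ∂_3, so H_2 = Z.

(K is a triangulation of the 2-sphere S^2.)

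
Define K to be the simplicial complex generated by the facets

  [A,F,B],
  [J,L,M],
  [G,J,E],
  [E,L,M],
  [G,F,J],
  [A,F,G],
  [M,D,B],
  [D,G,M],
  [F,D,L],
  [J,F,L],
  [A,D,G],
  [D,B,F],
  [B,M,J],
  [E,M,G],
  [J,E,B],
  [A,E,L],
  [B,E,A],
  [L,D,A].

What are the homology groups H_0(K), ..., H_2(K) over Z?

We work with the vertex ordering A < B < D < E < F < G < J < L < M. The simplices of K, each written with vertices in increasing order, are:

  0-simplices (9): A, B, D, E, F, G, J, L, M
  1-simplices (27): AB, AD, AE, AF, AG, AL, BD, BE, BF, BJ, BM, DF, DG, DL, DM, EG, EJ, EL, EM, FG, FJ, FL, GJ, GM, JL, JM, LM
  2-simplices (18): ABE, ABF, ADG, ADL, AEL, AFG, BDF, BDM, BEJ, BJM, DFL, DGM, EGJ, EGM, ELM, FGJ, FJL, JLM

so the chain groups are C_0 ≅ Z^9, C_1 ≅ Z^27, C_2 ≅ Z^18.

∂_1: C_1 → C_0 maps an edge to its endpoints' difference, ∂[p,q] = q − p.
This gives a 9×27 integer matrix of rank 8; reducing to Smith normal form yields diagonal entries (1,1,1,1,1,1,1,1).

Boundary ∂_2: C_2 → C_1 sends each 2-simplex [p,q,r] to [q,r] − [p,r] + [p,q]. For instance
  ∂FGJ = GJ − FJ + FG,
  ∂AFG = FG − AG + AF.
The 27×18 boundary matrix has rank 18 and Smith normal form diag(1,1,1,1,1,1,1,1,1,1,1,1,1,1,1,1,1,2).

From H_k ≅ ker(∂_k) / im(∂_{k+1}) we obtain:

  H_0: rank C_0 − rank ∂_1 = 9 − 8 = 1, and the invariant factors of ∂_1 are all 1, so H_0 ≅ Z.
  H_1: rank ker ∂_1 − rank ∂_2 = (27 − 8) − 18 = 1, and ∂_2 has invariant factor 2 > 1, so H_1 ≅ Z ⊕ Z/2Z.
  H_2: rank ker ∂_2 − rank ∂_3 = (18 − 18) − 0 = 0, and there is no ∂_3, so H_2 ≅ 0.

H_0 = Z,  H_1 = Z ⊕ Z/2Z,  H_2 = 0.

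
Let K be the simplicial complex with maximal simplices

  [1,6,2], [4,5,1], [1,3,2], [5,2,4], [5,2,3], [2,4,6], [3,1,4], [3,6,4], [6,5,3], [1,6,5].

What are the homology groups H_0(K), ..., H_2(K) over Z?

H_0 ≅ Z,  H_1 ≅ Z/2,  H_2 = 0.

Fix the vertex order 1 < 2 < 3 < 4 < 5 < 6 and write every simplex with vertices in increasing order. Then dim K = 2 and the simplices of K are:

  0-simplices (6): [1], [2], [3], [4], [5], [6]
  1-simplices (15): [1,2], [1,3], [1,4], [1,5], [1,6], [2,3], [2,4], [2,5], [2,6], [3,4], [3,5], [3,6], [4,5], [4,6], [5,6]
  2-simplices (10): [1,2,3], [1,2,6], [1,3,4], [1,4,5], [1,5,6], [2,3,5], [2,4,5], [2,4,6], [3,4,6], [3,5,6]

Hence C_0 ≅ Z^6, C_1 ≅ Z^15, C_2 ≅ Z^10.

Boundary ∂_1: C_1 → C_0 maps an edge to its endpoints' difference, ∂[p,q] = q − p.
The 6×15 boundary matrix has rank 5 and Smith normal form diag(1,1,1,1,1).

The boundary map ∂_2: C_2 → C_1 acts by ∂[p,q,r] = [q,r] − [p,r] + [p,q]. For instance
  ∂[1,5,6] = [5,6] − [1,6] + [1,5],
  ∂[1,2,6] = [2,6] − [1,6] + [1,2].
The 15×10 boundary matrix has rank 10 and Smith normal form diag(1,1,1,1,1,1,1,1,1,2).

Reading off H_k = ker ∂_k / im ∂_{k+1}:

  H_0: rank C_0 − rank ∂_1 = 6 − 5 = 1, and the invariant factors of ∂_1 are all 1, so H_0 = Z.
  H_1: rank ker ∂_1 − rank ∂_2 = (15 − 5) − 10 = 0, and ∂_2 has invariant factor 2 > 1, so H_1 = Z/2.
  H_2: rank ker ∂_2 − rank ∂_3 = (10 − 10) − 0 = 0, and there is no ∂_3, so H_2 = 0.

As a check, the Euler characteristic is 6 − 15 + 10 = 1, which agrees with 1 − 0 + 0 = 1.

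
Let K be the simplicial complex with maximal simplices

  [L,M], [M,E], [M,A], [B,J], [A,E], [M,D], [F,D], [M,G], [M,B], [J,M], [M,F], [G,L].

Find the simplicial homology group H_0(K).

We work with the vertex ordering A < B < D < E < F < G < J < L < M. The simplices of K, each written with vertices in increasing order, are:

  0-simplices (9): A, B, D, E, F, G, J, L, M
  1-simplices (12): AE, AM, BJ, BM, DF, DM, EM, FM, GL, GM, JM, LM

so the chain groups are C_0 ≅ Z^9, C_1 ≅ Z^12.

Boundary ∂_1: C_1 → C_0 maps an edge to its endpoints' difference, ∂[p,q] = q − p.
The resulting 9×12 matrix has rank 8, and its Smith normal form has invariant factors (1,1,1,1,1,1,1,1).

Now H_k = ker ∂_k / im ∂_{k+1}, so:

  H_0: rank C_0 − rank ∂_1 = 9 − 8 = 1, and the invariant factors of ∂_1 are all 1, so H_0 ≅ Z.

H_0 = Z.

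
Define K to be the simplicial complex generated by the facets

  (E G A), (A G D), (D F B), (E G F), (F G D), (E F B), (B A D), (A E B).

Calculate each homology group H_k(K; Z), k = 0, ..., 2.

We work with the vertex ordering A < B < D < E < F < G. The simplices of K, each written with vertices in increasing order, are:

  0-simplices (6): A, B, D, E, F, G
  1-simplices (12): AB, AD, AE, AG, BD, BE, BF, DF, DG, EF, EG, FG
  2-simplices (8): ABD, ABE, ADG, AEG, BDF, BEF, DFG, EFG

giving chain groups C_0 ≅ Z^6, C_1 ≅ Z^12, C_2 ≅ Z^8.

Boundary ∂_1: C_1 → C_0 sends each edge [p,q] (with p < q) to q − p.
This gives a 6×12 integer matrix of rank 5; reducing to Smith normal form yields diagonal entries (1,1,1,1,1).

The boundary map ∂_2: C_2 → C_1 sends each 2-simplex [p,q,r] to [q,r] − [p,r] + [p,q]. For instance
  ∂EFG = FG − EG + EF,
  ∂BDF = DF − BF + BD.
The resulting 12×8 matrix has rank 7, and its Smith normal form has invariant factors (1,1,1,1,1,1,1).

From H_k ≅ ker(∂_k) / im(∂_{k+1}) we obtain:

  H_0: rank C_0 − rank ∂_1 = 6 − 5 = 1, and the invariant factors of ∂_1 are all 1, so H_0 ≅ Z.
  H_1: rank ker ∂_1 − rank ∂_2 = (12 − 5) − 7 = 0, and the invariant factors of ∂_2 are all 1, so H_1 ≅ 0.
  H_2: rank ker ∂_2 − rank ∂_3 = (8 − 7) − 0 = 1, and there is no ∂_3, so H_2 ≅ Z.

H_0 = Z,  H_1 = 0,  H_2 = Z.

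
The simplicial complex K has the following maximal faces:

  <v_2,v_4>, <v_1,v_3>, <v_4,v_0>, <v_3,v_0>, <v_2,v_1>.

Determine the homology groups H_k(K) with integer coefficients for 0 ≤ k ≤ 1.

H_0 = Z,  H_1 = Z.

We work with the vertex ordering v_0 < v_1 < v_2 < v_3 < v_4. The simplices of K, each written with vertices in increasing order, are:

  0-simplices (5): [v_0], [v_1], [v_2], [v_3], [v_4]
  1-simplices (5): [v_0,v_3], [v_0,v_4], [v_1,v_2], [v_1,v_3], [v_2,v_4]

Hence C_0 ≅ Z^5, C_1 ≅ Z^5.

Boundary ∂_1: C_1 → C_0 is given by ∂[p,q] = [q] − [p]. For instance
  ∂[v_1,v_3] = [v_3] − [v_1].
The resulting 5×5 matrix has rank 4, and its Smith normal form has invariant factors (1,1,1,1).

Now H_k = ker ∂_k / im ∂_{k+1}, so:

  H_0: rank C_0 − rank ∂_1 = 5 − 4 = 1, and the invariant factors of ∂_1 are all 1, so H_0 ≅ Z.
  H_1: rank ker ∂_1 − rank ∂_2 = (5 − 4) − 0 = 1, and there is no ∂_2, so H_1 ≅ Z.

As a check, the Euler characteristic is 5 − 5 = 0, which agrees with 1 − 1 = 0.
(K is a triangulation of the circle S^1.)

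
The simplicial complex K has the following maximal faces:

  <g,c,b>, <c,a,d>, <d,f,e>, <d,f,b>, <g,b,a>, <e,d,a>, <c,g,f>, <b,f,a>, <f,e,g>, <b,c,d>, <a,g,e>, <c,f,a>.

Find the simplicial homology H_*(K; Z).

K has 7 vertices, 18 edges, 12 triangles.
rank ∂_0 = 0, rank ∂_1 = 6 ⇒ b_0 = 7 − 0 − 6 = 1; all invariant factors of ∂_1 are 1 so no torsion. So H_0 ≅ Z.
rank ∂_1 = 6, rank ∂_2 = 12 ⇒ b_1 = 18 − 6 − 12 = 0; ∂_2 has invariant factor(s) [2] giving torsion. So H_1 ≅ Z/2.
rank ∂_2 = 12, rank ∂_3 = 0 ⇒ b_2 = 12 − 12 − 0 = 0. So H_2 ≅ 0.

H_0 = Z,  H_1 = Z/2,  H_2 = 0.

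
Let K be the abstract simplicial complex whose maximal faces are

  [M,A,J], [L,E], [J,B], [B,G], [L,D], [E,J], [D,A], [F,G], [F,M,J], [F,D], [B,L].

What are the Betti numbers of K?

Take the total order A < B < D < E < F < G < J < L < M on the vertex set. Then K (dimension 2) consists of the simplices:

  0-simplices (9): A, B, D, E, F, G, J, L, M
  1-simplices (14): AD, AJ, AM, BG, BJ, BL, DF, DL, EJ, EL, FG, FJ, FM, JM
  2-simplices (2): AJM, FJM

Hence C_0 ≅ Z^9, C_1 ≅ Z^14, C_2 ≅ Z^2.

Boundary ∂_1: C_1 → C_0 sends each edge [p,q] (with p < q) to q − p. For instance
  ∂AJ = J − A.
The 9×14 boundary matrix has rank 8 and Smith normal form diag(1,1,1,1,1,1,1,1).

The boundary map ∂_2: C_2 → C_1 sends each 2-simplex [p,q,r] to [q,r] − [p,r] + [p,q]. For instance
  ∂FJM = JM − FM + FJ,
  ∂AJM = JM − AM + AJ.
This gives a 14×2 integer matrix of rank 2; reducing to Smith normal form yields diagonal entries (1,1).

Computing H_k = (kernel of ∂_k) / (image of ∂_{k+1}):

  H_0: rank C_0 − rank ∂_1 = 9 − 8 = 1, and the invariant factors of ∂_1 are all 1, so H_0 ≅ Z.
  H_1: rank ker ∂_1 − rank ∂_2 = (14 − 8) − 2 = 4, and the invariant factors of ∂_2 are all 1, so H_1 ≅ Z^4.
  H_2: rank ker ∂_2 − rank ∂_3 = (2 − 2) − 0 = 0, and there is no ∂_3, so H_2 ≅ 0.

As a check, the Euler characteristic is 9 − 14 + 2 = -3, which agrees with 1 − 4 + 0 = -3.

Hence the Betti numbers are b_0 = 1, b_1 = 4, b_2 = 0.

b_0 = 1, b_1 = 4, b_2 = 0.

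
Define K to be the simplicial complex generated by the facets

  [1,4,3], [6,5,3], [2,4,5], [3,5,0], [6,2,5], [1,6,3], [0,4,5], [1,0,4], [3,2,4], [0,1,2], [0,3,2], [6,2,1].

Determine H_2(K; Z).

H_2 = 0.

Take the total order 0 < 1 < 2 < 3 < 4 < 5 < 6 on the vertex set. Then K (dimension 2) consists of the simplices:

  0-simplices (7): [0], [1], [2], [3], [4], [5], [6]
  1-simplices (18): [0,1], [0,2], [0,3], [0,4], [0,5], [1,2], [1,3], [1,4], [1,6], [2,3], [2,4], [2,5], [2,6], [3,4], [3,5], [3,6], [4,5], [5,6]
  2-simplices (12): [0,1,2], [0,1,4], [0,2,3], [0,3,5], [0,4,5], [1,2,6], [1,3,4], [1,3,6], [2,3,4], [2,4,5], [2,5,6], [3,5,6]

so the chain groups are C_0 ≅ Z^7, C_1 ≅ Z^18, C_2 ≅ Z^12.

Boundary ∂_1: C_1 → C_0 sends each edge [p,q] (with p < q) to q − p. For instance
  ∂[1,6] = [6] − [1].
As a 7×18 matrix over Z this has rank 6, with invariant factors (1,1,1,1,1,1).

∂_2: C_2 → C_1 acts by ∂[p,q,r] = [q,r] − [p,r] + [p,q]. For instance
  ∂[0,1,2] = [1,2] − [0,2] + [0,1],
  ∂[2,3,4] = [3,4] − [2,4] + [2,3].
The 18×12 boundary matrix has rank 12 and Smith normal form diag(1,1,1,1,1,1,1,1,1,1,1,2).

Computing H_k = (kernel of ∂_k) / (image of ∂_{k+1}):

  H_2: rank ker ∂_2 − rank ∂_3 = (12 − 12) − 0 = 0, and there is no ∂_3, so H_2 ≅ 0.

(K is a triangulation of the real projective plane RP^2.)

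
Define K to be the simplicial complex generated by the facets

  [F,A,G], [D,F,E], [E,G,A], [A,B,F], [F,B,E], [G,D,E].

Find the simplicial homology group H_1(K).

We work with the vertex ordering A < B < D < E < F < G. The simplices of K, each written with vertices in increasing order, are:

  0-simplices (6): A, B, D, E, F, G
  1-simplices (12): AB, AE, AF, AG, BE, BF, DE, DF, DG, EF, EG, FG
  2-simplices (6): ABF, AEG, AFG, BEF, DEF, DEG

Hence C_0 ≅ Z^6, C_1 ≅ Z^12, C_2 ≅ Z^6.

The boundary map ∂_1: C_1 → C_0 maps an edge to its endpoints' difference, ∂[p,q] = q − p. For instance
  ∂DG = G − D.
The 6×12 boundary matrix has rank 5 and Smith normal form diag(1,1,1,1,1).

The boundary map ∂_2: C_2 → C_1 sends each 2-simplex [p,q,r] to [q,r] − [p,r] + [p,q]. For instance
  ∂DEG = EG − DG + DE,
  ∂AFG = FG − AG + AF.
The 12×6 boundary matrix has rank 6 and Smith normal form diag(1,1,1,1,1,1).

From H_k ≅ ker(∂_k) / im(∂_{k+1}) we obtain:

  H_1: rank ker ∂_1 − rank ∂_2 = (12 − 5) − 6 = 1, and the invariant factors of ∂_2 are all 1, so H_1 = Z.

H_1 = Z.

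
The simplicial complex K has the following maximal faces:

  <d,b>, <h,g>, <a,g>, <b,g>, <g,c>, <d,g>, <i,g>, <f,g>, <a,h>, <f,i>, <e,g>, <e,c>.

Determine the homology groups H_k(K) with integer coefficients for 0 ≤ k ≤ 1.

H_0 ≅ Z,  H_1 ≅ Z^4.

Take the total order a < b < c < d < e < f < g < h < i on the vertex set. Then K (dimension 1) consists of the simplices:

  0-simplices (9): a, b, c, d, e, f, g, h, i
  1-simplices (12): ag, ah, bd, bg, ce, cg, dg, eg, fg, fi, gh, gi

giving chain groups C_0 ≅ Z^9, C_1 ≅ Z^12.

Boundary ∂_1: C_1 → C_0 is given by ∂[p,q] = [q] − [p]. For instance
  ∂fg = g − f.
The resulting 9×12 matrix has rank 8, and its Smith normal form has invariant factors (1,1,1,1,1,1,1,1).

Now H_k = ker ∂_k / im ∂_{k+1}, so:

  H_0: rank C_0 − rank ∂_1 = 9 − 8 = 1, and the invariant factors of ∂_1 are all 1, so H_0 ≅ Z.
  H_1: rank ker ∂_1 − rank ∂_2 = (12 − 8) − 0 = 4, and there is no ∂_2, so H_1 ≅ Z^4.

As a check, the Euler characteristic is 9 − 12 = -3, which agrees with 1 − 4 = -3.
(K is a triangulation of a wedge of 4 circles.)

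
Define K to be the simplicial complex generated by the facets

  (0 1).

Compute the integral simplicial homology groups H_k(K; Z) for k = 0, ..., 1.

H_0 ≅ Z,  H_1 = 0.

We work with the vertex ordering 0 < 1. The simplices of K, each written with vertices in increasing order, are:

  0-simplices (2): [0], [1]
  1-simplices (1): [0,1]

giving chain groups C_0 ≅ Z^2, C_1 ≅ Z^1.

Boundary ∂_1: C_1 → C_0 maps an edge to its endpoints' difference, ∂[p,q] = q − p. For instance
  ∂[0,1] = [1] − [0].
The resulting 2×1 matrix has rank 1, and its Smith normal form has invariant factors (1).

From H_k ≅ ker(∂_k) / im(∂_{k+1}) we obtain:

  H_0: rank C_0 − rank ∂_1 = 2 − 1 = 1, and the invariant factors of ∂_1 are all 1, so H_0 = Z.
  H_1: rank ker ∂_1 − rank ∂_2 = (1 − 1) − 0 = 0, and there is no ∂_2, so H_1 = 0.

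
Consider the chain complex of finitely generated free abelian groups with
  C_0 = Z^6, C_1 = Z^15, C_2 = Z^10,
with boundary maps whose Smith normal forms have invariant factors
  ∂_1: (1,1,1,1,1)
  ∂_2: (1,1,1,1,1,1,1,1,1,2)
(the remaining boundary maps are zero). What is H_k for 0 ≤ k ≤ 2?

H_0 = Z,  H_1 = Z/2,  H_2 = 0.

H_0: b_0 = 6 − 0 − 5 = 1; torsion from ∂_1 factors > 1: none. So H_0 = Z.
H_1: b_1 = 15 − 5 − 10 = 0; torsion from ∂_2 factors > 1: [2]. So H_1 = Z/2.
H_2: b_2 = 10 − 10 − 0 = 0; torsion from ∂_3 factors > 1: none. So H_2 = 0.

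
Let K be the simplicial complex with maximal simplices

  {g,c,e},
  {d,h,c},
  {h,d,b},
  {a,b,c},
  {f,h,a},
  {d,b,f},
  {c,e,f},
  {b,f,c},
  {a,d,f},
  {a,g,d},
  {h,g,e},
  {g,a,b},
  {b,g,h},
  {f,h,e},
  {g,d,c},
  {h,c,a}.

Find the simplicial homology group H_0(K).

H_0 = Z.

K has 8 vertices, 24 edges, 16 triangles.
rank ∂_0 = 0, rank ∂_1 = 7 ⇒ b_0 = 8 − 0 − 7 = 1; all invariant factors of ∂_1 are 1 so no torsion. So H_0 ≅ Z.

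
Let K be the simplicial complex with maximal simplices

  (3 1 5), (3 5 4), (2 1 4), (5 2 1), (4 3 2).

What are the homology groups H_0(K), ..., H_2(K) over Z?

H_0 ≅ Z,  H_1 ≅ Z,  H_2 = 0.

Take the total order 1 < 2 < 3 < 4 < 5 on the vertex set. Then K (dimension 2) consists of the simplices:

  0-simplices (5): [1], [2], [3], [4], [5]
  1-simplices (10): [1,2], [1,3], [1,4], [1,5], [2,3], [2,4], [2,5], [3,4], [3,5], [4,5]
  2-simplices (5): [1,2,4], [1,2,5], [1,3,5], [2,3,4], [3,4,5]

giving chain groups C_0 ≅ Z^5, C_1 ≅ Z^10, C_2 ≅ Z^5.

The boundary map ∂_1: C_1 → C_0 maps an edge to its endpoints' difference, ∂[p,q] = q − p.
As a 5×10 matrix over Z this has rank 4, with invariant factors (1,1,1,1).

∂_2: C_2 → C_1 maps a triangle to the signed sum of its edges. For instance
  ∂[2,3,4] = [3,4] − [2,4] + [2,3],
  ∂[1,2,4] = [2,4] − [1,4] + [1,2].
The 10×5 boundary matrix has rank 5 and Smith normal form diag(1,1,1,1,1).

Computing H_k = (kernel of ∂_k) / (image of ∂_{k+1}):

  H_0: rank C_0 − rank ∂_1 = 5 − 4 = 1, and the invariant factors of ∂_1 are all 1, so H_0 = Z.
  H_1: rank ker ∂_1 − rank ∂_2 = (10 − 4) − 5 = 1, and the invariant factors of ∂_2 are all 1, so H_1 = Z.
  H_2: rank ker ∂_2 − rank ∂_3 = (5 − 5) − 0 = 0, and there is no ∂_3, so H_2 = 0.

As a check, the Euler characteristic is 5 − 10 + 5 = 0, which agrees with 1 − 1 + 0 = 0.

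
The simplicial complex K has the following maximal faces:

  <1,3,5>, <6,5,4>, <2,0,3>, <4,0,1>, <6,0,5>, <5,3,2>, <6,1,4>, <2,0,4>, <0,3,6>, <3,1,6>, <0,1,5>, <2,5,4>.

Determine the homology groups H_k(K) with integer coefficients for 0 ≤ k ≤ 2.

H_0 = Z,  H_1 = Z/2,  H_2 = 0.

We work with the vertex ordering 0 < 1 < 2 < 3 < 4 < 5 < 6. The simplices of K, each written with vertices in increasing order, are:

  0-simplices (7): [0], [1], [2], [3], [4], [5], [6]
  1-simplices (18): [0,1], [0,2], [0,3], [0,4], [0,5], [0,6], [1,3], [1,4], [1,5], [1,6], [2,3], [2,4], [2,5], [3,5], [3,6], [4,5], [4,6], [5,6]
  2-simplices (12): [0,1,4], [0,1,5], [0,2,3], [0,2,4], [0,3,6], [0,5,6], [1,3,5], [1,3,6], [1,4,6], [2,3,5], [2,4,5], [4,5,6]

giving chain groups C_0 ≅ Z^7, C_1 ≅ Z^18, C_2 ≅ Z^12.

Boundary ∂_1: C_1 → C_0 maps an edge to its endpoints' difference, ∂[p,q] = q − p.
This gives a 7×18 integer matrix of rank 6; reducing to Smith normal form yields diagonal entries (1,1,1,1,1,1).

The boundary map ∂_2: C_2 → C_1 sends each 2-simplex [p,q,r] to [q,r] − [p,r] + [p,q]. For instance
  ∂[1,3,5] = [3,5] − [1,5] + [1,3],
  ∂[0,1,5] = [1,5] − [0,5] + [0,1].
The resulting 18×12 matrix has rank 12, and its Smith normal form has invariant factors (1,1,1,1,1,1,1,1,1,1,1,2).

From H_k ≅ ker(∂_k) / im(∂_{k+1}) we obtain:

  H_0: rank C_0 − rank ∂_1 = 7 − 6 = 1, and the invariant factors of ∂_1 are all 1, so H_0 ≅ Z.
  H_1: rank ker ∂_1 − rank ∂_2 = (18 − 6) − 12 = 0, and ∂_2 has invariant factor 2 > 1, so H_1 ≅ Z/2.
  H_2: rank ker ∂_2 − rank ∂_3 = (12 − 12) − 0 = 0, and there is no ∂_3, so H_2 ≅ 0.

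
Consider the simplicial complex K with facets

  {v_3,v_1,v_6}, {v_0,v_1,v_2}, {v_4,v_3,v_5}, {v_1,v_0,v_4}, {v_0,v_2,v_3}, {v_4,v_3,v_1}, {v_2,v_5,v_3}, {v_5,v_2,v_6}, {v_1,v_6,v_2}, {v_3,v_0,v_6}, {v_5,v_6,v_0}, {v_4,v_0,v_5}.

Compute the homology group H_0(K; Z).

H_0 = Z.

Order the vertices as v_0 < v_1 < v_2 < v_3 < v_4 < v_5 < v_6. Listing each simplex with vertices in this order, K has dimension 2 with simplices:

  0-simplices (7): [v_0], [v_1], [v_2], [v_3], [v_4], [v_5], [v_6]
  1-simplices (18): (18 of them)
  2-simplices (12): (12 of them)

so the chain groups are C_0 ≅ Z^7, C_1 ≅ Z^18, C_2 ≅ Z^12.

Boundary ∂_1: C_1 → C_0 is given by ∂[p,q] = [q] − [p].
This gives a 7×18 integer matrix of rank 6; reducing to Smith normal form yields diagonal entries (1,1,1,1,1,1).

∂_2: C_2 → C_1 maps a triangle to the signed sum of its edges. For instance
  ∂[v_1,v_2,v_6] = [v_2,v_6] − [v_1,v_6] + [v_1,v_2],
  ∂[v_2,v_3,v_5] = [v_3,v_5] − [v_2,v_5] + [v_2,v_3].
This gives a 18×12 integer matrix of rank 12; reducing to Smith normal form yields diagonal entries (1,1,1,1,1,1,1,1,1,1,1,2).

Reading off H_k = ker ∂_k / im ∂_{k+1}:

  H_0: rank C_0 − rank ∂_1 = 7 − 6 = 1, and the invariant factors of ∂_1 are all 1, so H_0 ≅ Z.

(K is a triangulation of the real projective plane RP^2.)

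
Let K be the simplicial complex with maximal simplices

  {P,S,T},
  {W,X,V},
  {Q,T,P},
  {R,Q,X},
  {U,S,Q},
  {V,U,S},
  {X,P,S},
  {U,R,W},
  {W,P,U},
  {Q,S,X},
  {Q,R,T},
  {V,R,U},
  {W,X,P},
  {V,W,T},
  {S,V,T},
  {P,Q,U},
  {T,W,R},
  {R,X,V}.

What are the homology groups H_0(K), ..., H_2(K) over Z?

H_0 = Z,  H_1 = Z ⊕ Z/2,  H_2 = 0.

Order the vertices as P < Q < R < S < T < U < V < W < X. Listing each simplex with vertices in this order, K has dimension 2 with simplices:

  0-simplices (9): P, Q, R, S, T, U, V, W, X
  1-simplices (27): PQ, PS, PT, PU, PW, PX, QR, QS, QT, QU, QX, RT, RU, RV, RW, RX, ST, SU, SV, SX, TV, TW, UV, UW, VW, VX, WX
  2-simplices (18): PQT, PQU, PST, PSX, PUW, PWX, QRT, QRX, QSU, QSX, RTW, RUV, RUW, RVX, STV, SUV, TVW, VWX

giving chain groups C_0 ≅ Z^9, C_1 ≅ Z^27, C_2 ≅ Z^18.

Boundary ∂_1: C_1 → C_0 sends each edge [p,q] (with p < q) to q − p.
The resulting 9×27 matrix has rank 8, and its Smith normal form has invariant factors (1,1,1,1,1,1,1,1).

∂_2: C_2 → C_1 maps a triangle to the signed sum of its edges. For instance
  ∂PUW = UW − PW + PU,
  ∂QRX = RX − QX + QR.
As a 27×18 matrix over Z this has rank 18, with invariant factors (1,1,1,1,1,1,1,1,1,1,1,1,1,1,1,1,1,2).

From H_k ≅ ker(∂_k) / im(∂_{k+1}) we obtain:

  H_0: rank C_0 − rank ∂_1 = 9 − 8 = 1, and the invariant factors of ∂_1 are all 1, so H_0 ≅ Z.
  H_1: rank ker ∂_1 − rank ∂_2 = (27 − 8) − 18 = 1, and ∂_2 has invariant factor 2 > 1, so H_1 ≅ Z ⊕ Z/2.
  H_2: rank ker ∂_2 − rank ∂_3 = (18 − 18) − 0 = 0, and there is no ∂_3, so H_2 ≅ 0.

(K is a triangulation of the Klein bottle.)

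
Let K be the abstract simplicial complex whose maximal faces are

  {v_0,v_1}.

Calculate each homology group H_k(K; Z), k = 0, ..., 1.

H_0 = Z,  H_1 = 0.

Take the total order v_0 < v_1 on the vertex set. Then K (dimension 1) consists of the simplices:

  0-simplices (2): [v_0], [v_1]
  1-simplices (1): [v_0,v_1]

Hence C_0 ≅ Z^2, C_1 ≅ Z^1.

Boundary ∂_1: C_1 → C_0 sends each edge [p,q] (with p < q) to q − p. For instance
  ∂[v_0,v_1] = [v_1] − [v_0].
As a 2×1 matrix over Z this has rank 1, with invariant factors (1).

From H_k ≅ ker(∂_k) / im(∂_{k+1}) we obtain:

  H_0: rank C_0 − rank ∂_1 = 2 − 1 = 1, and the invariant factors of ∂_1 are all 1, so H_0 ≅ Z.
  H_1: rank ker ∂_1 − rank ∂_2 = (1 − 1) − 0 = 0, and there is no ∂_2, so H_1 ≅ 0.

(K is a triangulation of the 1-simplex.)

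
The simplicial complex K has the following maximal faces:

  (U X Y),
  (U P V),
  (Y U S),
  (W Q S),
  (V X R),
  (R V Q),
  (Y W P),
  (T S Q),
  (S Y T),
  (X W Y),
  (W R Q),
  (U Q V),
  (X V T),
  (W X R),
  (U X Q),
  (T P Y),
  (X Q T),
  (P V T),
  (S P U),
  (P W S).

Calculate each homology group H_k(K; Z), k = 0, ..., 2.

H_0 = Z,  H_1 = Z ⊕ Z/2Z,  H_2 = 0.

Fix the vertex order P < Q < R < S < T < U < V < W < X < Y and write every simplex with vertices in increasing order. Then dim K = 2 and the simplices of K are:

  0-simplices (10): P, Q, R, S, T, U, V, W, X, Y
  1-simplices (30): PS, PT, PU, PV, PW, PY, QR, QS, QT, QU, QV, QW, QX, RV, RW, RX, ST, SU, SW, SY, TV, TX, TY, UV, UX, UY, VX, WX, WY, XY
  2-simplices (20): PSU, PSW, PTV, PTY, PUV, PWY, QRV, QRW, QST, QSW, QTX, QUV, QUX, RVX, RWX, STY, SUY, TVX, UXY, WXY

so the chain groups are C_0 ≅ Z^10, C_1 ≅ Z^30, C_2 ≅ Z^20.

The boundary map ∂_1: C_1 → C_0 sends each edge [p,q] (with p < q) to q − p.
The resulting 10×30 matrix has rank 9, and its Smith normal form has invariant factors (1,1,1,1,1,1,1,1,1).

Boundary ∂_2: C_2 → C_1 acts by ∂[p,q,r] = [q,r] − [p,r] + [p,q]. For instance
  ∂QRV = RV − QV + QR,
  ∂QSW = SW − QW + QS.
The 30×20 boundary matrix has rank 20 and Smith normal form diag(1,1,1,1,1,1,1,1,1,1,1,1,1,1,1,1,1,1,1,2).

Computing H_k = (kernel of ∂_k) / (image of ∂_{k+1}):

  H_0: rank C_0 − rank ∂_1 = 10 − 9 = 1, and the invariant factors of ∂_1 are all 1, so H_0 ≅ Z.
  H_1: rank ker ∂_1 − rank ∂_2 = (30 − 9) − 20 = 1, and ∂_2 has invariant factor 2 > 1, so H_1 ≅ Z ⊕ Z/2Z.
  H_2: rank ker ∂_2 − rank ∂_3 = (20 − 20) − 0 = 0, and there is no ∂_3, so H_2 ≅ 0.

(K is a triangulation of the Klein bottle.)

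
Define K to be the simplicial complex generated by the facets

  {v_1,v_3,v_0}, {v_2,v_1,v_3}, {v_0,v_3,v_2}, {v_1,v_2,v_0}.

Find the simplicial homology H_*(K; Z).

Fix the vertex order v_0 < v_1 < v_2 < v_3 and write every simplex with vertices in increasing order. Then dim K = 2 and the simplices of K are:

  0-simplices (4): [v_0], [v_1], [v_2], [v_3]
  1-simplices (6): [v_0,v_1], [v_0,v_2], [v_0,v_3], [v_1,v_2], [v_1,v_3], [v_2,v_3]
  2-simplices (4): [v_0,v_1,v_2], [v_0,v_1,v_3], [v_0,v_2,v_3], [v_1,v_2,v_3]

giving chain groups C_0 ≅ Z^4, C_1 ≅ Z^6, C_2 ≅ Z^4.

The boundary map ∂_1: C_1 → C_0 maps an edge to its endpoints' difference, ∂[p,q] = q − p. For instance
  ∂[v_1,v_3] = [v_3] − [v_1].
The resulting 4×6 matrix has rank 3, and its Smith normal form has invariant factors (1,1,1).

The boundary map ∂_2: C_2 → C_1 maps a triangle to the signed sum of its edges. For instance
  ∂[v_0,v_1,v_3] = [v_1,v_3] − [v_0,v_3] + [v_0,v_1],
  ∂[v_1,v_2,v_3] = [v_2,v_3] − [v_1,v_3] + [v_1,v_2].
This gives a 6×4 integer matrix of rank 3; reducing to Smith normal form yields diagonal entries (1,1,1).

Now H_k = ker ∂_k / im ∂_{k+1}, so:

  H_0: rank C_0 − rank ∂_1 = 4 − 3 = 1, and the invariant factors of ∂_1 are all 1, so H_0 = Z.
  H_1: rank ker ∂_1 − rank ∂_2 = (6 − 3) − 3 = 0, and the invariant factors of ∂_2 are all 1, so H_1 = 0.
  H_2: rank ker ∂_2 − rank ∂_3 = (4 − 3) − 0 = 1, and there is no ∂_3, so H_2 = Z.

As a check, the Euler characteristic is 4 − 6 + 4 = 2, which agrees with 1 − 0 + 1 = 2.
(K is a triangulation of the 2-sphere S^2.)

H_0 ≅ Z,  H_1 = 0,  H_2 ≅ Z.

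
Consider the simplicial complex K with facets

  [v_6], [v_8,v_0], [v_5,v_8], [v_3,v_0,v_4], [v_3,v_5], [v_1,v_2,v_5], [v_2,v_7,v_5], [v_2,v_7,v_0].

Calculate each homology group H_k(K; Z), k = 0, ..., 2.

H_0 = Z^2,  H_1 = Z^2,  H_2 = 0.

Fix the vertex order v_0 < v_1 < v_2 < v_3 < v_4 < v_5 < v_6 < v_7 < v_8 and write every simplex with vertices in increasing order. Then dim K = 2 and the simplices of K are:

  0-simplices (9): [v_0], [v_1], [v_2], [v_3], [v_4], [v_5], [v_6], [v_7], [v_8]
  1-simplices (13): [v_0,v_2], [v_0,v_3], [v_0,v_4], [v_0,v_7], [v_0,v_8], [v_1,v_2], [v_1,v_5], [v_2,v_5], [v_2,v_7], [v_3,v_4], [v_3,v_5], [v_5,v_7], [v_5,v_8]
  2-simplices (4): [v_0,v_2,v_7], [v_0,v_3,v_4], [v_1,v_2,v_5], [v_2,v_5,v_7]

Hence C_0 ≅ Z^9, C_1 ≅ Z^13, C_2 ≅ Z^4.

Boundary ∂_1: C_1 → C_0 maps an edge to its endpoints' difference, ∂[p,q] = q − p. For instance
  ∂[v_5,v_7] = [v_7] − [v_5].
This gives a 9×13 integer matrix of rank 7; reducing to Smith normal form yields diagonal entries (1,1,1,1,1,1,1).

The boundary map ∂_2: C_2 → C_1 maps a triangle to the signed sum of its edges. For instance
  ∂[v_2,v_5,v_7] = [v_5,v_7] − [v_2,v_7] + [v_2,v_5],
  ∂[v_0,v_2,v_7] = [v_2,v_7] − [v_0,v_7] + [v_0,v_2].
This gives a 13×4 integer matrix of rank 4; reducing to Smith normal form yields diagonal entries (1,1,1,1).

From H_k ≅ ker(∂_k) / im(∂_{k+1}) we obtain:

  H_0: rank C_0 − rank ∂_1 = 9 − 7 = 2, and the invariant factors of ∂_1 are all 1, so H_0 ≅ Z^2.
  H_1: rank ker ∂_1 − rank ∂_2 = (13 − 7) − 4 = 2, and the invariant factors of ∂_2 are all 1, so H_1 ≅ Z^2.
  H_2: rank ker ∂_2 − rank ∂_3 = (4 − 4) − 0 = 0, and there is no ∂_3, so H_2 ≅ 0.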